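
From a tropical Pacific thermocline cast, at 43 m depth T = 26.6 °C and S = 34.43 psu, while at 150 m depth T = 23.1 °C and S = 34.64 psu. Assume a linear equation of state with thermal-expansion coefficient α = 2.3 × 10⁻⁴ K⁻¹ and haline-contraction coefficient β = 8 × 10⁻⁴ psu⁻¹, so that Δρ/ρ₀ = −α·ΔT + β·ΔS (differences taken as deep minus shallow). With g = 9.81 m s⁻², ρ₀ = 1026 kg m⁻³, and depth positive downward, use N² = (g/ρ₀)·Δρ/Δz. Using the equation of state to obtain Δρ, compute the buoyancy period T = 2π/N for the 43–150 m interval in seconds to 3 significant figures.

665 s

ΔT = -3.5 K, ΔS = +0.21 psu (deep − shallow).
Δρ/ρ₀ = −αΔT + βΔS = 8.05 × 10⁻⁴ + 1.68 × 10⁻⁴ = 9.73 × 10⁻⁴, so Δρ ≈ 0.9983 kg m⁻³.
N² = (g/ρ₀)·Δρ/Δz = g·(Δρ/ρ₀)/Δz = 9.81 × 9.73 × 10⁻⁴ / 107 = 8.9207 × 10⁻⁵ s⁻².
N = √(8.9207 × 10⁻⁵) = 9.4449 × 10⁻³ rad s⁻¹ → T = 2π/N = 665.25 s ≈ 665 s.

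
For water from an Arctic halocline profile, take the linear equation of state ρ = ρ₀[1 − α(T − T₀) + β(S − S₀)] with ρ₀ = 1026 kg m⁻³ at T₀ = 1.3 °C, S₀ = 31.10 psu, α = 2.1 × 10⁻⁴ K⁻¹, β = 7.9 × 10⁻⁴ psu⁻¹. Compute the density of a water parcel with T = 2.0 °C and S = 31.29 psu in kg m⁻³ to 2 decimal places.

T − T₀ = +0.7 K, S − S₀ = +0.19 psu.
Bracket = 1 − α·(+0.7) + β·(+0.19) = 1 + (3.10 × 10⁻⁶) = 1.0000031.
ρ = 1026 × 1.0000031 = 1026.00 kg m⁻³.

1026.00 kg m⁻³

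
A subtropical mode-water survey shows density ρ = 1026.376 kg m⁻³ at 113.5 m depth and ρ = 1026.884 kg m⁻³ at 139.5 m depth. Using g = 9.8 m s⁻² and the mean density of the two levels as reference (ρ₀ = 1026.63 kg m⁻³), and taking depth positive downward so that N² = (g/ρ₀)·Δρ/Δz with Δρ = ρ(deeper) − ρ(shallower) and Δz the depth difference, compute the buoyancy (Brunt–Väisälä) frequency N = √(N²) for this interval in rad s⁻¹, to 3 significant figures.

Δρ = 1026.884 − 1026.376 = 0.508 kg m⁻³ over Δz = 139.5 − 113.5 = 26 m.
N² = (9.8/1026.63) × (0.508/26) = 1.8651 × 10⁻⁴ s⁻².
N = √(1.8651 × 10⁻⁴) = 0.013657 rad s⁻¹ ≈ 0.0137 rad s⁻¹.

0.0137 rad s⁻¹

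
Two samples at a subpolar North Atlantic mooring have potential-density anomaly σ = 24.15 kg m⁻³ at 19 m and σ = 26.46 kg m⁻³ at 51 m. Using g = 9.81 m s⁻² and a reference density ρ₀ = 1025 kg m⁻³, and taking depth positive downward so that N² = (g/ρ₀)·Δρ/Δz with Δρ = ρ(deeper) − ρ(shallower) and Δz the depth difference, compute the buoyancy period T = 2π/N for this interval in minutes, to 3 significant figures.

3.98 min

Δρ = 1026.46 − 1024.15 = 2.31 kg m⁻³ over Δz = 51 − 19 = 32 m.
N² = (9.81/1025) × (2.31/32) = 6.9089 × 10⁻⁴ s⁻².
N = √(6.9089 × 10⁻⁴) = 0.026285 rad s⁻¹, so T = 2π/N = 239.04 s = 3.9840 min ≈ 3.98 min.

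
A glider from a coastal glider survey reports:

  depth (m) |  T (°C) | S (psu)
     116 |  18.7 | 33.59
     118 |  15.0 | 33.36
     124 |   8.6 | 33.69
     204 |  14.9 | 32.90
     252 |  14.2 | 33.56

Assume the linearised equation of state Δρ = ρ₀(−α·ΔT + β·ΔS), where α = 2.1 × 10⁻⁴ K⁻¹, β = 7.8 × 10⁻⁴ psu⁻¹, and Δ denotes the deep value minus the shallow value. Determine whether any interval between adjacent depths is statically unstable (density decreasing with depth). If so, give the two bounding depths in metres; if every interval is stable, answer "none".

124–204 m

Evaluate Δρ/ρ₀ = −αΔT + βΔS across each adjacent pair:
  116–118 m: −αΔT+βΔS = −(2.1 × 10⁻⁴)(-3.7)+(7.8 × 10⁻⁴)(-0.23) = 6.0 × 10⁻⁴ → stable
  118–124 m: −αΔT+βΔS = −(2.1 × 10⁻⁴)(-6.4)+(7.8 × 10⁻⁴)(+0.33) = 1.6 × 10⁻³ → stable
  124–204 m: −αΔT+βΔS = −(2.1 × 10⁻⁴)(+6.3)+(7.8 × 10⁻⁴)(-0.79) = -1.9 × 10⁻³ → UNSTABLE
  204–252 m: −αΔT+βΔS = −(2.1 × 10⁻⁴)(-0.7)+(7.8 × 10⁻⁴)(+0.66) = 6.6 × 10⁻⁴ → stable
The 124–204 m interval has Δρ < 0: lighter water underlies denser water.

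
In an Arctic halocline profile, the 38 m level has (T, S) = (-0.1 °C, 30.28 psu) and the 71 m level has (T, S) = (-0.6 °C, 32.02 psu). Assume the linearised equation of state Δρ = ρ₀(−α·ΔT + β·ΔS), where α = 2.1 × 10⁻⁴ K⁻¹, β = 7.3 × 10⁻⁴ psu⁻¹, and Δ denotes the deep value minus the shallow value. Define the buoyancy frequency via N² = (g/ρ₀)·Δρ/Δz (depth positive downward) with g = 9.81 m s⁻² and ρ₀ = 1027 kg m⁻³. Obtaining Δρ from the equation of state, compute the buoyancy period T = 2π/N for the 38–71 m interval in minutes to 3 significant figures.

5.18 min

ΔT = -0.5 K, ΔS = +1.74 psu (deep − shallow).
Δρ/ρ₀ = −αΔT + βΔS = 1.05 × 10⁻⁴ + 1.2702 × 10⁻³ = 1.3752 × 10⁻³, so Δρ ≈ 1.412 kg m⁻³.
N² = (g/ρ₀)·Δρ/Δz = g·(Δρ/ρ₀)/Δz = 9.81 × 1.3752 × 10⁻³ / 33 = 4.0881 × 10⁻⁴ s⁻².
N = √(4.0881 × 10⁻⁴) = 0.020219 rad s⁻¹ → T = 2π/N = 310.76 s = 5.1793 min ≈ 5.18 min.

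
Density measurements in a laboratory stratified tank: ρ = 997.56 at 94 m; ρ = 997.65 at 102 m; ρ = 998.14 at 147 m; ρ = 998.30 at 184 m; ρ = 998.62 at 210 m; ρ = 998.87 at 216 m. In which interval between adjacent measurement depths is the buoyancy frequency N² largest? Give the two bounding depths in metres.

Compute the density gradient over each adjacent pair:
  94–102 m: Δρ/Δz = 0.09/8 = 0.011 kg m⁻⁴
  102–147 m: Δρ/Δz = 0.49/45 = 0.011 kg m⁻⁴
  147–184 m: Δρ/Δz = 0.16/37 = 4.3 × 10⁻³ kg m⁻⁴
  184–210 m: Δρ/Δz = 0.32/26 = 0.012 kg m⁻⁴
  210–216 m: Δρ/Δz = 0.25/6 = 0.042 kg m⁻⁴
The largest gradient is in the 210–216 m interval — the pycnocline.

210–216 m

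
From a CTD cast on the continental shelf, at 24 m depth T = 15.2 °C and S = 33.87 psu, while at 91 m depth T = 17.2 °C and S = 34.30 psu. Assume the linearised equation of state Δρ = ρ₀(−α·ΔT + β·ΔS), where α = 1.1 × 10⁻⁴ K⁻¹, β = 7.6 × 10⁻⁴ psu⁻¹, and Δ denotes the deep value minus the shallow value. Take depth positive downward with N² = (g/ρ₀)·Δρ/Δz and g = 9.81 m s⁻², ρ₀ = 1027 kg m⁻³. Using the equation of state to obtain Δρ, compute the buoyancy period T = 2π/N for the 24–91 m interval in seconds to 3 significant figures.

1.59 × 10³ s

ΔT = +2.0 K, ΔS = +0.43 psu (deep − shallow).
Δρ/ρ₀ = −αΔT + βΔS = -2.20 × 10⁻⁴ + 3.268 × 10⁻⁴ = 1.068 × 10⁻⁴, so Δρ ≈ 0.1097 kg m⁻³.
N² = (g/ρ₀)·Δρ/Δz = g·(Δρ/ρ₀)/Δz = 9.81 × 1.068 × 10⁻⁴ / 67 = 1.5637 × 10⁻⁵ s⁻².
N = √(1.5637 × 10⁻⁵) = 3.9544 × 10⁻³ rad s⁻¹ → T = 2π/N = 1.5889 × 10³ s ≈ 1.59 × 10³ s.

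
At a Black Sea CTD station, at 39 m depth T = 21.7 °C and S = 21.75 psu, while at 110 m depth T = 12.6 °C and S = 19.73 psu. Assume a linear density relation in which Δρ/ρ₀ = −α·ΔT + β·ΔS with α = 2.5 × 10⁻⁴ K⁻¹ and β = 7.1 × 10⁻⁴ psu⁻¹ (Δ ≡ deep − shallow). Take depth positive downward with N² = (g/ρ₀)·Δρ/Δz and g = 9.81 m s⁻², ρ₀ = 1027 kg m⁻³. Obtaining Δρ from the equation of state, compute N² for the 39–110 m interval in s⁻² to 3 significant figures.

ΔT = -9.1 K, ΔS = -2.02 psu (deep − shallow).
Δρ/ρ₀ = −αΔT + βΔS = 2.275 × 10⁻³ − 1.4342 × 10⁻³ = 8.408 × 10⁻⁴, so Δρ ≈ 0.8635 kg m⁻³.
N² = (g/ρ₀)·Δρ/Δz = g·(Δρ/ρ₀)/Δz = 9.81 × 8.408 × 10⁻⁴ / 71 = 1.1617 × 10⁻⁴ s⁻² ≈ 1.16 × 10⁻⁴ s⁻².

1.16 × 10⁻⁴ s⁻²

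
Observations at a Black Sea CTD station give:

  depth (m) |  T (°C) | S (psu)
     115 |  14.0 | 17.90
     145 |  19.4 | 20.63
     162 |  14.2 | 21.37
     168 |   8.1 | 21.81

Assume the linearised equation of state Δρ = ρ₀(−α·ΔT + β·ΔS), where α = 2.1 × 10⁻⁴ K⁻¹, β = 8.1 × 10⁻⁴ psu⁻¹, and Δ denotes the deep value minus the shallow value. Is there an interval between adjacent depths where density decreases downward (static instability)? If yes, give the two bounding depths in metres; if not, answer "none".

Evaluate Δρ/ρ₀ = −αΔT + βΔS across each adjacent pair:
  115–145 m: −αΔT+βΔS = −(2.1 × 10⁻⁴)(+5.4)+(8.1 × 10⁻⁴)(+2.73) = 1.1 × 10⁻³ → stable
  145–162 m: −αΔT+βΔS = −(2.1 × 10⁻⁴)(-5.2)+(8.1 × 10⁻⁴)(+0.74) = 1.7 × 10⁻³ → stable
  162–168 m: −αΔT+βΔS = −(2.1 × 10⁻⁴)(-6.1)+(8.1 × 10⁻⁴)(+0.44) = 1.6 × 10⁻³ → stable
Every interval has Δρ > 0: the column is stably stratified throughout.

none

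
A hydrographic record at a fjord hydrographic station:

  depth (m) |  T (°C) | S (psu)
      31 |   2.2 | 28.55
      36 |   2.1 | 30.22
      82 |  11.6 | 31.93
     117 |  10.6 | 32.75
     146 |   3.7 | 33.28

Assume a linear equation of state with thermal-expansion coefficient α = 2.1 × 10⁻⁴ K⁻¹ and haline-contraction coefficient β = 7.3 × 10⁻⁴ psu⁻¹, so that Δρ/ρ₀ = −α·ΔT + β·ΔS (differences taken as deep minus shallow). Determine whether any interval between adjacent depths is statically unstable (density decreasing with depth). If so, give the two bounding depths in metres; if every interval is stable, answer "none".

36–82 m

Evaluate Δρ/ρ₀ = −αΔT + βΔS across each adjacent pair:
  31–36 m: −αΔT+βΔS = −(2.1 × 10⁻⁴)(-0.1)+(7.3 × 10⁻⁴)(+1.67) = 1.2 × 10⁻³ → stable
  36–82 m: −αΔT+βΔS = −(2.1 × 10⁻⁴)(+9.5)+(7.3 × 10⁻⁴)(+1.71) = -7.5 × 10⁻⁴ → UNSTABLE
  82–117 m: −αΔT+βΔS = −(2.1 × 10⁻⁴)(-1.0)+(7.3 × 10⁻⁴)(+0.82) = 8.1 × 10⁻⁴ → stable
  117–146 m: −αΔT+βΔS = −(2.1 × 10⁻⁴)(-6.9)+(7.3 × 10⁻⁴)(+0.53) = 1.8 × 10⁻³ → stable
The 36–82 m interval has Δρ < 0: lighter water underlies denser water.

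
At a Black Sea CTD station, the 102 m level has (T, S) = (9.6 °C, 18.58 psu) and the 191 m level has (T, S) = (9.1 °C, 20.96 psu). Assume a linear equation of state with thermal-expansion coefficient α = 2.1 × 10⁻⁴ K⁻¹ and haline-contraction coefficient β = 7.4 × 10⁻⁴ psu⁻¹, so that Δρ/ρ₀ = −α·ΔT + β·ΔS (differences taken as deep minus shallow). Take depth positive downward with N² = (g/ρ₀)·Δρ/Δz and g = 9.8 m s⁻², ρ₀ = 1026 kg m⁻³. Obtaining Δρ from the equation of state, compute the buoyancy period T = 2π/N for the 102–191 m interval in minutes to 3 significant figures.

ΔT = -0.5 K, ΔS = +2.38 psu (deep − shallow).
Δρ/ρ₀ = −αΔT + βΔS = 1.05 × 10⁻⁴ + 1.7612 × 10⁻³ = 1.8662 × 10⁻³, so Δρ ≈ 1.915 kg m⁻³.
N² = (g/ρ₀)·Δρ/Δz = g·(Δρ/ρ₀)/Δz = 9.8 × 1.8662 × 10⁻³ / 89 = 2.0549 × 10⁻⁴ s⁻².
N = √(2.0549 × 10⁻⁴) = 0.014335 rad s⁻¹ → T = 2π/N = 438.31 s = 7.3052 min ≈ 7.31 min.

7.31 min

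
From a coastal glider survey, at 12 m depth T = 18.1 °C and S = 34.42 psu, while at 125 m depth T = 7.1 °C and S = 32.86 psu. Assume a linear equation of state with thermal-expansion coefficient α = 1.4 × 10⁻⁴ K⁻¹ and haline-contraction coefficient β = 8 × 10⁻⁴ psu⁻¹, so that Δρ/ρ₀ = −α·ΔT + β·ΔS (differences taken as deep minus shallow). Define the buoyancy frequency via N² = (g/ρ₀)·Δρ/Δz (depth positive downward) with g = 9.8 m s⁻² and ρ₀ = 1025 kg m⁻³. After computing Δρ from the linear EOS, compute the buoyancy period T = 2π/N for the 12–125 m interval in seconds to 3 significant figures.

1.25 × 10³ s

ΔT = -11.0 K, ΔS = -1.56 psu (deep − shallow).
Δρ/ρ₀ = −αΔT + βΔS = 1.54 × 10⁻³ − 1.248 × 10⁻³ = 2.92 × 10⁻⁴, so Δρ ≈ 0.2993 kg m⁻³.
N² = (g/ρ₀)·Δρ/Δz = g·(Δρ/ρ₀)/Δz = 9.8 × 2.92 × 10⁻⁴ / 113 = 2.5324 × 10⁻⁵ s⁻².
N = √(2.5324 × 10⁻⁵) = 5.0323 × 10⁻³ rad s⁻¹ → T = 2π/N = 1.2486 × 10³ s ≈ 1.25 × 10³ s.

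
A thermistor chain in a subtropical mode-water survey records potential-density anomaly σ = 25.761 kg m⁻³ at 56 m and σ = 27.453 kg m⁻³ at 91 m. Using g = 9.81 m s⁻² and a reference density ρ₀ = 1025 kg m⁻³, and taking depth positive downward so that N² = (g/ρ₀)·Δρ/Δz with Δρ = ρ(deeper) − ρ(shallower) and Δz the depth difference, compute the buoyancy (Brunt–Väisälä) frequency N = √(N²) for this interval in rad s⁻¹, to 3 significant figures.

Δρ = 1027.453 − 1025.761 = 1.692 kg m⁻³ over Δz = 91 − 56 = 35 m.
N² = (9.81/1025) × (1.692/35) = 4.6268 × 10⁻⁴ s⁻².
N = √(4.6268 × 10⁻⁴) = 0.021510 rad s⁻¹ ≈ 0.0215 rad s⁻¹.

0.0215 rad s⁻¹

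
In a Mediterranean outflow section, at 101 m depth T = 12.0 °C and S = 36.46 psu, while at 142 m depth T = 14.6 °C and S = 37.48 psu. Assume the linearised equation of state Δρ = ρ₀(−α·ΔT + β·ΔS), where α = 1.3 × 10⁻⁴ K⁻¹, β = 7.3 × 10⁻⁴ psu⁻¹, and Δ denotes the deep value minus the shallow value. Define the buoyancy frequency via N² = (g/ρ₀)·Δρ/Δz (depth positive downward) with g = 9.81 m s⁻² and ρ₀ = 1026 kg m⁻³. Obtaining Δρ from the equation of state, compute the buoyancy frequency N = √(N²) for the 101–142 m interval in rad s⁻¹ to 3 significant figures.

9.86 × 10⁻³ rad s⁻¹

ΔT = +2.6 K, ΔS = +1.02 psu (deep − shallow).
Δρ/ρ₀ = −αΔT + βΔS = -3.38 × 10⁻⁴ + 7.446 × 10⁻⁴ = 4.066 × 10⁻⁴, so Δρ ≈ 0.4172 kg m⁻³.
N² = (g/ρ₀)·Δρ/Δz = g·(Δρ/ρ₀)/Δz = 9.81 × 4.066 × 10⁻⁴ / 41 = 9.7286 × 10⁻⁵ s⁻².
N = √(9.7286 × 10⁻⁵) = 9.8634 × 10⁻³ rad s⁻¹ ≈ 9.86 × 10⁻³ rad s⁻¹.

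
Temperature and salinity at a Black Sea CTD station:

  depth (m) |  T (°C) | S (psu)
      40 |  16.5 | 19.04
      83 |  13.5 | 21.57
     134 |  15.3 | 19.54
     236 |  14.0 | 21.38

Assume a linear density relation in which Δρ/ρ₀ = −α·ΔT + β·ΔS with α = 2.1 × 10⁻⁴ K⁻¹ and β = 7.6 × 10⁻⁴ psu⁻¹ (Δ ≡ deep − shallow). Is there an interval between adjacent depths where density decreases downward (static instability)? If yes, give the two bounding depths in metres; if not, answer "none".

Evaluate Δρ/ρ₀ = −αΔT + βΔS across each adjacent pair:
  40–83 m: −αΔT+βΔS = −(2.1 × 10⁻⁴)(-3.0)+(7.6 × 10⁻⁴)(+2.53) = 2.6 × 10⁻³ → stable
  83–134 m: −αΔT+βΔS = −(2.1 × 10⁻⁴)(+1.8)+(7.6 × 10⁻⁴)(-2.03) = -1.9 × 10⁻³ → UNSTABLE
  134–236 m: −αΔT+βΔS = −(2.1 × 10⁻⁴)(-1.3)+(7.6 × 10⁻⁴)(+1.84) = 1.7 × 10⁻³ → stable
The 83–134 m interval has Δρ < 0: lighter water underlies denser water.

83–134 m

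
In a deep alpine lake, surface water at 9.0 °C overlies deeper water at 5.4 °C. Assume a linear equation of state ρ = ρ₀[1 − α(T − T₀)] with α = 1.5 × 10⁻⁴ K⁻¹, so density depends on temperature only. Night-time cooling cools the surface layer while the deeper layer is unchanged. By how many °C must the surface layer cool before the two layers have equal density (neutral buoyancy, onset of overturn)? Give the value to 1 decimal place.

With temperature the only control, equal density requires T_surf′ = T_deep.
T_surf′ = 5.4 °C.
Cooling required: 9.0 − 5.4 = 3.6 °C.

3.6 °C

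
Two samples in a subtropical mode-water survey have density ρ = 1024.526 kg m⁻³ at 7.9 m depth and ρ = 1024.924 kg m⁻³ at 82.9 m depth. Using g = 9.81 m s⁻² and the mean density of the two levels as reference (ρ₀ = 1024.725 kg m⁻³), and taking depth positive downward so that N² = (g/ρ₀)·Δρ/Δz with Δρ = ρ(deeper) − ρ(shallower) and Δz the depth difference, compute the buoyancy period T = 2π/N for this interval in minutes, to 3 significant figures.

Δρ = 1024.924 − 1024.526 = 0.398 kg m⁻³ over Δz = 82.9 − 7.9 = 75 m.
N² = (9.81/1024.725) × (0.398/75) = 5.0802 × 10⁻⁵ s⁻².
N = √(5.0802 × 10⁻⁵) = 7.1276 × 10⁻³ rad s⁻¹, so T = 2π/N = 881.53 s = 14.692 min ≈ 14.7 min.

14.7 min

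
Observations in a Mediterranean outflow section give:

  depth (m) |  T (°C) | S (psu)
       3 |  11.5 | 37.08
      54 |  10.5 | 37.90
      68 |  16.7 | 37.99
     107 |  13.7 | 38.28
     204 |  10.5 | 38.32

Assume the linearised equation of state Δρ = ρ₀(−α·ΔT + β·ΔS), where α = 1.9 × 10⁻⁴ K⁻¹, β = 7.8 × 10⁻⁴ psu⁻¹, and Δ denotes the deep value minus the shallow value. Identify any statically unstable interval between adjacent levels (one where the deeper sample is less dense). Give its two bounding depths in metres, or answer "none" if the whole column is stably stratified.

54–68 m

Evaluate Δρ/ρ₀ = −αΔT + βΔS across each adjacent pair:
  3–54 m: −αΔT+βΔS = −(1.9 × 10⁻⁴)(-1.0)+(7.8 × 10⁻⁴)(+0.82) = 8.3 × 10⁻⁴ → stable
  54–68 m: −αΔT+βΔS = −(1.9 × 10⁻⁴)(+6.2)+(7.8 × 10⁻⁴)(+0.09) = -1.1 × 10⁻³ → UNSTABLE
  68–107 m: −αΔT+βΔS = −(1.9 × 10⁻⁴)(-3.0)+(7.8 × 10⁻⁴)(+0.29) = 8.0 × 10⁻⁴ → stable
  107–204 m: −αΔT+βΔS = −(1.9 × 10⁻⁴)(-3.2)+(7.8 × 10⁻⁴)(+0.04) = 6.4 × 10⁻⁴ → stable
The 54–68 m interval has Δρ < 0: lighter water underlies denser water.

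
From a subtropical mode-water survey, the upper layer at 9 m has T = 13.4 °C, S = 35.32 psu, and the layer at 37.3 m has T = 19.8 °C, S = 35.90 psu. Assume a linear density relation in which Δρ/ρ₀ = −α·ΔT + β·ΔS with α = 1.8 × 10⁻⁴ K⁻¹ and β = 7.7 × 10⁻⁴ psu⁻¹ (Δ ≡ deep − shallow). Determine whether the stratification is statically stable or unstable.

unstable

ΔT = 19.8 − 13.4 = +6.4 K and ΔS = 35.90 − 35.32 = +0.58 psu (deep − shallow).
−αΔT = -1.152 × 10⁻³; βΔS = 4.466 × 10⁻⁴; sum Δρ/ρ₀ = -7.054 × 10⁻⁴.
Δρ/ρ₀ < 0, so Δρ < 0: deeper water is lighter → statically unstable; the column would overturn.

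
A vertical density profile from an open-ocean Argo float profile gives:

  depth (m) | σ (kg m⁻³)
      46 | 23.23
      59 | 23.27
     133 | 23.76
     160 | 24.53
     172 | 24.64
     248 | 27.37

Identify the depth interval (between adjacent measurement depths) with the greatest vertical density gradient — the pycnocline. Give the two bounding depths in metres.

172–248 m

Compute the density gradient over each adjacent pair:
  46–59 m: Δρ/Δz = 0.04/13 = 3.1 × 10⁻³ kg m⁻⁴
  59–133 m: Δρ/Δz = 0.49/74 = 6.6 × 10⁻³ kg m⁻⁴
  133–160 m: Δρ/Δz = 0.77/27 = 0.029 kg m⁻⁴
  160–172 m: Δρ/Δz = 0.11/12 = 9.2 × 10⁻³ kg m⁻⁴
  172–248 m: Δρ/Δz = 2.73/76 = 0.036 kg m⁻⁴
The largest gradient is in the 172–248 m interval — the pycnocline.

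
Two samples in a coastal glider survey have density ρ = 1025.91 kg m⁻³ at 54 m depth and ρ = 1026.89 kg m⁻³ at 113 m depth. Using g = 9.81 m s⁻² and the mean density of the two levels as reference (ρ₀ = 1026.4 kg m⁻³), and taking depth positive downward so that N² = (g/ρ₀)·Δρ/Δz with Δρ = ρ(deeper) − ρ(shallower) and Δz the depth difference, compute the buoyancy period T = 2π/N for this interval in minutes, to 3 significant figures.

8.31 min

Δρ = 1026.89 − 1025.91 = 0.98 kg m⁻³ over Δz = 113 − 54 = 59 m.
N² = (9.81/1026.4) × (0.98/59) = 1.5875 × 10⁻⁴ s⁻².
N = √(1.5875 × 10⁻⁴) = 0.012600 rad s⁻¹, so T = 2π/N = 498.67 s = 8.3112 min ≈ 8.31 min.
N² > 0, so the interval is statically stable.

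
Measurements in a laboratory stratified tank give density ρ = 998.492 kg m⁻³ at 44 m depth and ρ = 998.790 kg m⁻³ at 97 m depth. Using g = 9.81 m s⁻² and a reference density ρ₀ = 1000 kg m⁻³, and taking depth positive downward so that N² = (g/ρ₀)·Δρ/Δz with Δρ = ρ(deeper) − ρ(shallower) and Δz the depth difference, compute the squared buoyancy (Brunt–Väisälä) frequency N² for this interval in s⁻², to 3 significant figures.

5.52 × 10⁻⁵ s⁻²

Δρ = 998.790 − 998.492 = 0.298 kg m⁻³ over Δz = 97 − 44 = 53 m.
N² = (9.81/1000) × (0.298/53) = 5.5158 × 10⁻⁵ s⁻² ≈ 5.52 × 10⁻⁵ s⁻².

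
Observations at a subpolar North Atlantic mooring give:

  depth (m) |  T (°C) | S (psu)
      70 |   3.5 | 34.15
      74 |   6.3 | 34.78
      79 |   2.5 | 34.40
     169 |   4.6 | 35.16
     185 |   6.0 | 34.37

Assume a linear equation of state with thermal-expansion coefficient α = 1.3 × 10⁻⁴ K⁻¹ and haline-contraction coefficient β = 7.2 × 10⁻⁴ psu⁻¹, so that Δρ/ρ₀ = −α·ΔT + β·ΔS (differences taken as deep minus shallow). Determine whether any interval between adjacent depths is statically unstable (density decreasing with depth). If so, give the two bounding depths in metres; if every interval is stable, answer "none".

Evaluate Δρ/ρ₀ = −αΔT + βΔS across each adjacent pair:
  70–74 m: −αΔT+βΔS = −(1.3 × 10⁻⁴)(+2.8)+(7.2 × 10⁻⁴)(+0.63) = 9.0 × 10⁻⁵ → stable
  74–79 m: −αΔT+βΔS = −(1.3 × 10⁻⁴)(-3.8)+(7.2 × 10⁻⁴)(-0.38) = 2.2 × 10⁻⁴ → stable
  79–169 m: −αΔT+βΔS = −(1.3 × 10⁻⁴)(+2.1)+(7.2 × 10⁻⁴)(+0.76) = 2.7 × 10⁻⁴ → stable
  169–185 m: −αΔT+βΔS = −(1.3 × 10⁻⁴)(+1.4)+(7.2 × 10⁻⁴)(-0.79) = -7.5 × 10⁻⁴ → UNSTABLE
The 169–185 m interval has Δρ < 0: lighter water underlies denser water.

169–185 m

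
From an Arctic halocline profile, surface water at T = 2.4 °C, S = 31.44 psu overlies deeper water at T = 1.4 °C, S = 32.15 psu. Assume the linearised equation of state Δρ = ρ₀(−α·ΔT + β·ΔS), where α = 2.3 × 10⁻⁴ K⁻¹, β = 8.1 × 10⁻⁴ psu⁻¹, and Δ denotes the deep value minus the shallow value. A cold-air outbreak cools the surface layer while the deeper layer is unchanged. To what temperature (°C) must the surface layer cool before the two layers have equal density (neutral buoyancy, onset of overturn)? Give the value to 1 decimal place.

Neutral buoyancy requires Δρ = 0, i.e. −α(T_deep − T_surf′) + β(S_deep − S_surf) = 0.
T_surf′ = T_deep − (β/α)·ΔS = 1.4 − (8.1 × 10⁻⁴/2.3 × 10⁻⁴)·(+0.71) = -1.100 °C.
Cooling required: 2.4 − (-1.100) = 3.500 °C.

-1.1 °C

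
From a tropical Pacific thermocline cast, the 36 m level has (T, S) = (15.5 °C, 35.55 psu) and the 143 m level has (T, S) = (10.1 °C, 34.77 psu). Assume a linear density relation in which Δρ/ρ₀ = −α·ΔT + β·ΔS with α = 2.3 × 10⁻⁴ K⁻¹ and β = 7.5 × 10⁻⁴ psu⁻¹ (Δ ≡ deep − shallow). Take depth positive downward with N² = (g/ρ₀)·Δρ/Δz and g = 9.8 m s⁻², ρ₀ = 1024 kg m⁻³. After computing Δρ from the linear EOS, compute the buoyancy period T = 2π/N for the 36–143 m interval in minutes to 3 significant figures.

ΔT = -5.4 K, ΔS = -0.78 psu (deep − shallow).
Δρ/ρ₀ = −αΔT + βΔS = 1.242 × 10⁻³ − 5.85 × 10⁻⁴ = 6.57 × 10⁻⁴, so Δρ ≈ 0.6728 kg m⁻³.
N² = (g/ρ₀)·Δρ/Δz = g·(Δρ/ρ₀)/Δz = 9.8 × 6.57 × 10⁻⁴ / 107 = 6.0174 × 10⁻⁵ s⁻².
N = √(6.0174 × 10⁻⁵) = 7.7572 × 10⁻³ rad s⁻¹ → T = 2π/N = 809.98 s = 13.500 min ≈ 13.5 min.

13.5 min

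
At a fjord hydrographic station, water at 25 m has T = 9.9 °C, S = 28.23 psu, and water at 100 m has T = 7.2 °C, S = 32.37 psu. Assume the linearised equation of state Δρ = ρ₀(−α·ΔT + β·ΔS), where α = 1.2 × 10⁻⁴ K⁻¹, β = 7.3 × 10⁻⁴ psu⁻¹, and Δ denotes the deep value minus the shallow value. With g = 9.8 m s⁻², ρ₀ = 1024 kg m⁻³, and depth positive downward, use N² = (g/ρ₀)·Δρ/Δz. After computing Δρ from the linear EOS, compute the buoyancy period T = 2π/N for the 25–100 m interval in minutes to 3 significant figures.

5.01 min

ΔT = -2.7 K, ΔS = +4.14 psu (deep − shallow).
Δρ/ρ₀ = −αΔT + βΔS = 3.24 × 10⁻⁴ + 3.0222 × 10⁻³ = 3.3462 × 10⁻³, so Δρ ≈ 3.427 kg m⁻³.
N² = (g/ρ₀)·Δρ/Δz = g·(Δρ/ρ₀)/Δz = 9.8 × 3.3462 × 10⁻³ / 75 = 4.3724 × 10⁻⁴ s⁻².
N = √(4.3724 × 10⁻⁴) = 0.020910 rad s⁻¹ → T = 2π/N = 300.49 s = 5.0082 min ≈ 5.01 min.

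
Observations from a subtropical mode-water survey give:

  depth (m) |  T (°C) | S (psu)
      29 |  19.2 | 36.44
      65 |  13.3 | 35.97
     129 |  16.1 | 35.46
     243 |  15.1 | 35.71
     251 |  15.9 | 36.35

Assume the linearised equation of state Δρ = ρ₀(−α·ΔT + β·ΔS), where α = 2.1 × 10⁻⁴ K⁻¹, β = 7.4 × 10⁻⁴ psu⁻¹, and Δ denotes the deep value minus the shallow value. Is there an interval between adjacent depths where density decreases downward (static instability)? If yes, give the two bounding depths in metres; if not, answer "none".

65–129 m

Evaluate Δρ/ρ₀ = −αΔT + βΔS across each adjacent pair:
  29–65 m: −αΔT+βΔS = −(2.1 × 10⁻⁴)(-5.9)+(7.4 × 10⁻⁴)(-0.47) = 8.9 × 10⁻⁴ → stable
  65–129 m: −αΔT+βΔS = −(2.1 × 10⁻⁴)(+2.8)+(7.4 × 10⁻⁴)(-0.51) = -9.7 × 10⁻⁴ → UNSTABLE
  129–243 m: −αΔT+βΔS = −(2.1 × 10⁻⁴)(-1.0)+(7.4 × 10⁻⁴)(+0.25) = 4.0 × 10⁻⁴ → stable
  243–251 m: −αΔT+βΔS = −(2.1 × 10⁻⁴)(+0.8)+(7.4 × 10⁻⁴)(+0.64) = 3.1 × 10⁻⁴ → stable
The 65–129 m interval has Δρ < 0: lighter water underlies denser water.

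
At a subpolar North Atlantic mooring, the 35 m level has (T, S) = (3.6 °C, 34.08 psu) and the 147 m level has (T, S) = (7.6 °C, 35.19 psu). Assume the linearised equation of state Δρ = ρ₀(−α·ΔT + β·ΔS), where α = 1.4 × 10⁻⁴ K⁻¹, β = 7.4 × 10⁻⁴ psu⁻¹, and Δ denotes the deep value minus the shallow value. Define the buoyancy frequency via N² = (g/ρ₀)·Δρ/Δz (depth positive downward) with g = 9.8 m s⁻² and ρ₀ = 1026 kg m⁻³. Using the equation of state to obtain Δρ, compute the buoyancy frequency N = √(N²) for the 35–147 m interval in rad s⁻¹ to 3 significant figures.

ΔT = +4.0 K, ΔS = +1.11 psu (deep − shallow).
Δρ/ρ₀ = −αΔT + βΔS = -5.60 × 10⁻⁴ + 8.214 × 10⁻⁴ = 2.614 × 10⁻⁴, so Δρ ≈ 0.2682 kg m⁻³.
N² = (g/ρ₀)·Δρ/Δz = g·(Δρ/ρ₀)/Δz = 9.8 × 2.614 × 10⁻⁴ / 112 = 2.2873 × 10⁻⁵ s⁻².
N = √(2.2873 × 10⁻⁵) = 4.7826 × 10⁻³ rad s⁻¹ ≈ 4.78 × 10⁻³ rad s⁻¹.

4.78 × 10⁻³ rad s⁻¹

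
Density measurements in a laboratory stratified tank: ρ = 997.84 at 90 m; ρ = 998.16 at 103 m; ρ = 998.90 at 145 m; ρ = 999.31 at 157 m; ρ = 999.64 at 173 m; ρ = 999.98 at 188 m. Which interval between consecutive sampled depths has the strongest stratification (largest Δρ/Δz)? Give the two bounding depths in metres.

Compute the density gradient over each adjacent pair:
  90–103 m: Δρ/Δz = 0.32/13 = 0.025 kg m⁻⁴
  103–145 m: Δρ/Δz = 0.74/42 = 0.018 kg m⁻⁴
  145–157 m: Δρ/Δz = 0.41/12 = 0.034 kg m⁻⁴
  157–173 m: Δρ/Δz = 0.33/16 = 0.021 kg m⁻⁴
  173–188 m: Δρ/Δz = 0.34/15 = 0.023 kg m⁻⁴
The largest gradient is in the 145–157 m interval — the pycnocline.

145–157 m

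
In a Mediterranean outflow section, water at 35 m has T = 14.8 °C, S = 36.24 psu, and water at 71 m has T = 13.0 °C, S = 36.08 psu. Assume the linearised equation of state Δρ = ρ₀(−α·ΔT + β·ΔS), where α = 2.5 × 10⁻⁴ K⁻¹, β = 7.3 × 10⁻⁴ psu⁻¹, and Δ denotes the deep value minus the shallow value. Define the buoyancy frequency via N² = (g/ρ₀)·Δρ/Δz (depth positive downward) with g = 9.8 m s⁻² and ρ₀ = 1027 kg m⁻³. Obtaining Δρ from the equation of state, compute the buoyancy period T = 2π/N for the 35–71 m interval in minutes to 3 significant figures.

11.0 min

ΔT = -1.8 K, ΔS = -0.16 psu (deep − shallow).
Δρ/ρ₀ = −αΔT + βΔS = 4.50 × 10⁻⁴ − 1.168 × 10⁻⁴ = 3.332 × 10⁻⁴, so Δρ ≈ 0.3422 kg m⁻³.
N² = (g/ρ₀)·Δρ/Δz = g·(Δρ/ρ₀)/Δz = 9.8 × 3.332 × 10⁻⁴ / 36 = 9.0704 × 10⁻⁵ s⁻².
N = √(9.0704 × 10⁻⁵) = 9.5239 × 10⁻³ rad s⁻¹ → T = 2π/N = 659.73 s = 10.995 min ≈ 11.0 min.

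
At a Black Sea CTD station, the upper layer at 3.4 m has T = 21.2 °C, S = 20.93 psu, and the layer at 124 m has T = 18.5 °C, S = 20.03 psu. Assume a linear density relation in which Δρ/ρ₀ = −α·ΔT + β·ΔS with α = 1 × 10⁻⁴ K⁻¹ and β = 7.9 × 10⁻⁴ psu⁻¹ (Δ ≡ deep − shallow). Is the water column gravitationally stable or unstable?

unstable

ΔT = 18.5 − 21.2 = -2.7 K and ΔS = 20.03 − 20.93 = -0.90 psu (deep − shallow).
−αΔT = 2.70 × 10⁻⁴; βΔS = -7.11 × 10⁻⁴; sum Δρ/ρ₀ = -4.41 × 10⁻⁴.
Δρ/ρ₀ < 0, so Δρ < 0: deeper water is lighter → statically unstable; the column would overturn.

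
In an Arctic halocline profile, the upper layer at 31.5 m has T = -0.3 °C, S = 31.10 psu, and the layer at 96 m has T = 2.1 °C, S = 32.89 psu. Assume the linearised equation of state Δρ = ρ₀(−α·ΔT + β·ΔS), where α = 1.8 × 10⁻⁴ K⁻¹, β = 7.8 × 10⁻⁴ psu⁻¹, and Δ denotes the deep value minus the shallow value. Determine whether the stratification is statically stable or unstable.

stable

ΔT = 2.1 − -0.3 = +2.4 K and ΔS = 32.89 − 31.10 = +1.79 psu (deep − shallow).
−αΔT = -4.32 × 10⁻⁴; βΔS = 1.3962 × 10⁻³; sum Δρ/ρ₀ = 9.642 × 10⁻⁴.
Δρ/ρ₀ > 0, so Δρ > 0: deeper water is denser → statically stable.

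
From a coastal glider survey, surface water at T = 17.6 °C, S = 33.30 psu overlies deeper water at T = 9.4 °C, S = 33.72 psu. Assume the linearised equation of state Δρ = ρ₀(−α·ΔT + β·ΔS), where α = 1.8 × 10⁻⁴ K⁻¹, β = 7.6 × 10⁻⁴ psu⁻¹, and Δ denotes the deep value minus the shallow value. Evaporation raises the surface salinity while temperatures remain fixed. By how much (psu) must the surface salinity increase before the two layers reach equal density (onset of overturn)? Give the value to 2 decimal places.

2.36 psu

Neutral buoyancy requires −α(T_deep − T_surf) + β(S_deep − S_surf′) = 0.
S_surf′ = S_deep − (α/β)·ΔT = 33.72 − (1.8 × 10⁻⁴/7.6 × 10⁻⁴)·(-8.2) = 35.6621 psu.
Increase required: 35.6621 − 33.30 = 2.3621 psu.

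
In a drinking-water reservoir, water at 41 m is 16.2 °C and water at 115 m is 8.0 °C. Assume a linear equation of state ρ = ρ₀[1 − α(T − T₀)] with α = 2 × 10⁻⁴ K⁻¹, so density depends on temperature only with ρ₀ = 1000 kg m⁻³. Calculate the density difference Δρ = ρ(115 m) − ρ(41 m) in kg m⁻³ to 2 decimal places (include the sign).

+1.64 kg m⁻³

ΔT = -8.2 K, Δρ/ρ₀ = −αΔT = 1.64 × 10⁻³.
Δρ = 1000 × (1.64 × 10⁻³) = +1.64 kg m⁻³.
Positive Δρ: denser below, stable.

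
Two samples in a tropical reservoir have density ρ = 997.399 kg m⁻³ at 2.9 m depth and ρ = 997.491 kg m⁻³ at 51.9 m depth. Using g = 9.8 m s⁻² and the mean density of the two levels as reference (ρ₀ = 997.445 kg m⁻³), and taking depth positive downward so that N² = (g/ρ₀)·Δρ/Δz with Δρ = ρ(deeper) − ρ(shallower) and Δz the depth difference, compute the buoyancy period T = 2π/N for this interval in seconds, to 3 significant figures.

Δρ = 997.491 − 997.399 = 0.092 kg m⁻³ over Δz = 51.9 − 2.9 = 49 m.
N² = (9.8/997.445) × (0.092/49) = 1.8447 × 10⁻⁵ s⁻².
N = √(1.8447 × 10⁻⁵) = 4.2950 × 10⁻³ rad s⁻¹, so T = 2π/N = 1.4629 × 10³ s ≈ 1.46 × 10³ s.
N² > 0, so the interval is statically stable.

1.46 × 10³ s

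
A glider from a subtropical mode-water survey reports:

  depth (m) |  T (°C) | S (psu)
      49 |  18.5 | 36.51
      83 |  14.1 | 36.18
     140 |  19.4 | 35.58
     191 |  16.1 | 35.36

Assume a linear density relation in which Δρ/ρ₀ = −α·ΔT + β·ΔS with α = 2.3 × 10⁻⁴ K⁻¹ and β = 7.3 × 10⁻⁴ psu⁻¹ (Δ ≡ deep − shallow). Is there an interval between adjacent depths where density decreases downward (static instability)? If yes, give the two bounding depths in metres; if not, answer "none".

83–140 m

Evaluate Δρ/ρ₀ = −αΔT + βΔS across each adjacent pair:
  49–83 m: −αΔT+βΔS = −(2.3 × 10⁻⁴)(-4.4)+(7.3 × 10⁻⁴)(-0.33) = 7.7 × 10⁻⁴ → stable
  83–140 m: −αΔT+βΔS = −(2.3 × 10⁻⁴)(+5.3)+(7.3 × 10⁻⁴)(-0.60) = -1.7 × 10⁻³ → UNSTABLE
  140–191 m: −αΔT+βΔS = −(2.3 × 10⁻⁴)(-3.3)+(7.3 × 10⁻⁴)(-0.22) = 6.0 × 10⁻⁴ → stable
The 83–140 m interval has Δρ < 0: lighter water underlies denser water.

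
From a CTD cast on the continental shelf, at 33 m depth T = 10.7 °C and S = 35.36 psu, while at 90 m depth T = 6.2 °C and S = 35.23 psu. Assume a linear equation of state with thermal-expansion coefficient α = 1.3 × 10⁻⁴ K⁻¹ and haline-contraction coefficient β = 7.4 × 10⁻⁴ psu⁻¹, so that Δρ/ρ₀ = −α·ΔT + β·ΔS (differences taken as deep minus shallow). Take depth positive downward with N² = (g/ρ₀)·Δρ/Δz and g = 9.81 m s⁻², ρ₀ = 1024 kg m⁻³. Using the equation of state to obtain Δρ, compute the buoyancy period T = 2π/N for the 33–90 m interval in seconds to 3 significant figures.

ΔT = -4.5 K, ΔS = -0.13 psu (deep − shallow).
Δρ/ρ₀ = −αΔT + βΔS = 5.85 × 10⁻⁴ − 9.62 × 10⁻⁵ = 4.888 × 10⁻⁴, so Δρ ≈ 0.5005 kg m⁻³.
N² = (g/ρ₀)·Δρ/Δz = g·(Δρ/ρ₀)/Δz = 9.81 × 4.888 × 10⁻⁴ / 57 = 8.4125 × 10⁻⁵ s⁻².
N = √(8.4125 × 10⁻⁵) = 9.1720 × 10⁻³ rad s⁻¹ → T = 2π/N = 685.04 s ≈ 685 s.

685 s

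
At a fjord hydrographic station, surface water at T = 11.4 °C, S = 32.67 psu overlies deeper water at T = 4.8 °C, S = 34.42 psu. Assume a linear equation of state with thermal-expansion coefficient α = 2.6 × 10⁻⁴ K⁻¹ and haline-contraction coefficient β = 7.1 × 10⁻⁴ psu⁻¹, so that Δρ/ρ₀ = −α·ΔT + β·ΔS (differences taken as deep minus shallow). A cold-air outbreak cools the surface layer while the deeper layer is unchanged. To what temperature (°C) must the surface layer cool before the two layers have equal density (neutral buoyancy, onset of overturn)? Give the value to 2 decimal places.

Neutral buoyancy requires Δρ = 0, i.e. −α(T_deep − T_surf′) + β(S_deep − S_surf) = 0.
T_surf′ = T_deep − (β/α)·ΔS = 4.8 − (7.1 × 10⁻⁴/2.6 × 10⁻⁴)·(+1.75) = 0.0212 °C.
Cooling required: 11.4 − (0.0212) = 11.3788 °C.

0.02 °C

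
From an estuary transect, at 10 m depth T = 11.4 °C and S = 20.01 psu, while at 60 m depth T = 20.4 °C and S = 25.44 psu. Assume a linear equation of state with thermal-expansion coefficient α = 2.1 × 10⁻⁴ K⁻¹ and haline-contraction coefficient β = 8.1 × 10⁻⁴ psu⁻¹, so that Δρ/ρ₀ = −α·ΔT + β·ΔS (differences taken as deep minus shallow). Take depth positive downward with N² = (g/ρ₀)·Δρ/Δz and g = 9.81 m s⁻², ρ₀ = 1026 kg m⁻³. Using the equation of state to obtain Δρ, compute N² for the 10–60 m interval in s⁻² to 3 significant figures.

4.92 × 10⁻⁴ s⁻²

ΔT = +9.0 K, ΔS = +5.43 psu (deep − shallow).
Δρ/ρ₀ = −αΔT + βΔS = -1.89 × 10⁻³ + 4.3983 × 10⁻³ = 2.5083 × 10⁻³, so Δρ ≈ 2.574 kg m⁻³.
N² = (g/ρ₀)·Δρ/Δz = g·(Δρ/ρ₀)/Δz = 9.81 × 2.5083 × 10⁻³ / 50 = 4.9213 × 10⁻⁴ s⁻² ≈ 4.92 × 10⁻⁴ s⁻².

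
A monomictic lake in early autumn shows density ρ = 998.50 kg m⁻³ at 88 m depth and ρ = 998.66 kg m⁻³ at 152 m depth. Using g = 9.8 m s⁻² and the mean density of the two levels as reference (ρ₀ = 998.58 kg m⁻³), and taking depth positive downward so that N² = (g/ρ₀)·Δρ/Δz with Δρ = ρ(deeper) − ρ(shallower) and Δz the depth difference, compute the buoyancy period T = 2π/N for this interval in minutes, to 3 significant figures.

Δρ = 998.66 − 998.50 = 0.16 kg m⁻³ over Δz = 152 − 88 = 64 m.
N² = (9.8/998.58) × (0.16/64) = 2.4535 × 10⁻⁵ s⁻².
N = √(2.4535 × 10⁻⁵) = 4.9533 × 10⁻³ rad s⁻¹, so T = 2π/N = 1.2685 × 10³ s = 21.142 min ≈ 21.1 min.

21.1 min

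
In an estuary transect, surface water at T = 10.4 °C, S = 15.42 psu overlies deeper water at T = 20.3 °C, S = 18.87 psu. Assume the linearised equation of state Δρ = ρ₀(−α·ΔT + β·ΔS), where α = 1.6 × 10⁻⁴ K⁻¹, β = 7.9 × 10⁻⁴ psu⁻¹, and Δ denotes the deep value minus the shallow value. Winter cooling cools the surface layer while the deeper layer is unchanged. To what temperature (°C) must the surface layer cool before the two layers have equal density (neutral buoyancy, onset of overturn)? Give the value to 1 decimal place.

Neutral buoyancy requires Δρ = 0, i.e. −α(T_deep − T_surf′) + β(S_deep − S_surf) = 0.
T_surf′ = T_deep − (β/α)·ΔS = 20.3 − (7.9 × 10⁻⁴/1.6 × 10⁻⁴)·(+3.45) = 3.266 °C.
Cooling required: 10.4 − (3.266) = 7.134 °C.

3.3 °C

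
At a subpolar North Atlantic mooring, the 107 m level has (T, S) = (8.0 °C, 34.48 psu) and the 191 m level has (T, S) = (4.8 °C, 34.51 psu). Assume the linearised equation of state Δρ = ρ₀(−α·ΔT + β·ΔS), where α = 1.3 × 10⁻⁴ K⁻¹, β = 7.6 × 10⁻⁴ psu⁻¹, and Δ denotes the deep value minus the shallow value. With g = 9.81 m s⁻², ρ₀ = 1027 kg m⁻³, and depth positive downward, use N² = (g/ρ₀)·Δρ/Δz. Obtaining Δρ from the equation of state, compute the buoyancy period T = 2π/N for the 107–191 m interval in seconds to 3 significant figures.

878 s

ΔT = -3.2 K, ΔS = +0.03 psu (deep − shallow).
Δρ/ρ₀ = −αΔT + βΔS = 4.16 × 10⁻⁴ + 2.28 × 10⁻⁵ = 4.388 × 10⁻⁴, so Δρ ≈ 0.4506 kg m⁻³.
N² = (g/ρ₀)·Δρ/Δz = g·(Δρ/ρ₀)/Δz = 9.81 × 4.388 × 10⁻⁴ / 84 = 5.1246 × 10⁻⁵ s⁻².
N = √(5.1246 × 10⁻⁵) = 7.1586 × 10⁻³ rad s⁻¹ → T = 2π/N = 877.71 s ≈ 878 s.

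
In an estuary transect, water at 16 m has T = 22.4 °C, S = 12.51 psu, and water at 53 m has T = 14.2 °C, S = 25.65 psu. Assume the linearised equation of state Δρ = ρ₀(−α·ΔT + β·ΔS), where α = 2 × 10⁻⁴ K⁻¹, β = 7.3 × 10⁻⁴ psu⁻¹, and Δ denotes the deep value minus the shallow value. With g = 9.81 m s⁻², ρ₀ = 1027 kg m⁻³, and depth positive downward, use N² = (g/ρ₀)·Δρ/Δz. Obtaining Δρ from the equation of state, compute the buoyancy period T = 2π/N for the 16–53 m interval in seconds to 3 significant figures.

115 s

ΔT = -8.2 K, ΔS = +13.14 psu (deep − shallow).
Δρ/ρ₀ = −αΔT + βΔS = 1.64 × 10⁻³ + 9.5922 × 10⁻³ = 0.0112322, so Δρ ≈ 11.54 kg m⁻³.
N² = (g/ρ₀)·Δρ/Δz = g·(Δρ/ρ₀)/Δz = 9.81 × 0.0112322 / 37 = 2.9781 × 10⁻³ s⁻².
N = √(2.9781 × 10⁻³) = 0.054572 rad s⁻¹ → T = 2π/N = 115.14 s ≈ 115 s.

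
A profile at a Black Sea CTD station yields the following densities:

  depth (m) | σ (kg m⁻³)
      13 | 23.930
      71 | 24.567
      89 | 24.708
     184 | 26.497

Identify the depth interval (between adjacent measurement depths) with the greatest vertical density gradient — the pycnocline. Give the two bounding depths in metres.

89–184 m

Compute the density gradient over each adjacent pair:
  13–71 m: Δρ/Δz = 0.637/58 = 0.011 kg m⁻⁴
  71–89 m: Δρ/Δz = 0.141/18 = 7.8 × 10⁻³ kg m⁻⁴
  89–184 m: Δρ/Δz = 1.789/95 = 0.019 kg m⁻⁴
The largest gradient is in the 89–184 m interval — the pycnocline.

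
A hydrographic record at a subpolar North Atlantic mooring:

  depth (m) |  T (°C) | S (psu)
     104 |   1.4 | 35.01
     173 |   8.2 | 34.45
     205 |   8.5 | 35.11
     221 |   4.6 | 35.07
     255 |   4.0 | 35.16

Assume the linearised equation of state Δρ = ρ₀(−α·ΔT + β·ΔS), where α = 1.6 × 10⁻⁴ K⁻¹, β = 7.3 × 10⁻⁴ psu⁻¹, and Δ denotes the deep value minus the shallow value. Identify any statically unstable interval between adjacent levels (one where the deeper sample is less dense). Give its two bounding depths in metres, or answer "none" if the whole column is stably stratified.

Evaluate Δρ/ρ₀ = −αΔT + βΔS across each adjacent pair:
  104–173 m: −αΔT+βΔS = −(1.6 × 10⁻⁴)(+6.8)+(7.3 × 10⁻⁴)(-0.56) = -1.5 × 10⁻³ → UNSTABLE
  173–205 m: −αΔT+βΔS = −(1.6 × 10⁻⁴)(+0.3)+(7.3 × 10⁻⁴)(+0.66) = 4.3 × 10⁻⁴ → stable
  205–221 m: −αΔT+βΔS = −(1.6 × 10⁻⁴)(-3.9)+(7.3 × 10⁻⁴)(-0.04) = 5.9 × 10⁻⁴ → stable
  221–255 m: −αΔT+βΔS = −(1.6 × 10⁻⁴)(-0.6)+(7.3 × 10⁻⁴)(+0.09) = 1.6 × 10⁻⁴ → stable
The 104–173 m interval has Δρ < 0: lighter water underlies denser water.

104–173 m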